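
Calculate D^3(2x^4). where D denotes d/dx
48 x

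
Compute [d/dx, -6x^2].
- 12 x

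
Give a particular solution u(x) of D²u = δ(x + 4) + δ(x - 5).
\frac{|x + 4|}{2} + \frac{|x - 5|}{2}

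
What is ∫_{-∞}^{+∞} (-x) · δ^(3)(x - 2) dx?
0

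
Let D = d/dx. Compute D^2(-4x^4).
- 48 x^{2}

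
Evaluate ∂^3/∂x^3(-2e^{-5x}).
250 e^{- 5 x}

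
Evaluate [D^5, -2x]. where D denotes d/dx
-10D^{4}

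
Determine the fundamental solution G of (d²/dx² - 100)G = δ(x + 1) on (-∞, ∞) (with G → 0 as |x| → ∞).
-\frac{e^{-10|x + 1|}}{20}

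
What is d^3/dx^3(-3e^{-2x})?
24 e^{- 2 x}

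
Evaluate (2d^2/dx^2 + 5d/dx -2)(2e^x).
10 e^{x}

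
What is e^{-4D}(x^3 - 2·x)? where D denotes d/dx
x^{3} - 12 x^{2} + 46 x - 56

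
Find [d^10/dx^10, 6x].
60\frac{d^{9}}{dx^{9}}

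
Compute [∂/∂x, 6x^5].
30 x^{4}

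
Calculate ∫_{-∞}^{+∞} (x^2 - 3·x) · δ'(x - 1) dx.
1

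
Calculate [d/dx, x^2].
2 x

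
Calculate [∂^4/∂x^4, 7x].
28\frac{d^{3}}{dx^{3}}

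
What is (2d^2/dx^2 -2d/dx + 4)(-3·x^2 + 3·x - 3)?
- 12 x^{2} + 24 x - 30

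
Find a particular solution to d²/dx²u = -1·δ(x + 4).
-\frac{|x + 4|}{2}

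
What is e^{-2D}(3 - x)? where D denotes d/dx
5 - x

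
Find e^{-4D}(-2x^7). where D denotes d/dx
- 2 x^{7} + 56 x^{6} - 672 x^{5} + 4480 x^{4} - 17920 x^{3} + 43008 x^{2} - 57344 x + 32768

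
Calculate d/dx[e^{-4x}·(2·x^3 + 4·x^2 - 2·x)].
2 \left(- 4 x^{3} - 5 x^{2} + 8 x - 1\right) e^{- 4 x}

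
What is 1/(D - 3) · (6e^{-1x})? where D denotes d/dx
- \frac{3 e^{- x}}{2}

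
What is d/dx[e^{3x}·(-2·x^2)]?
2 x \left(- 3 x - 2\right) e^{3 x}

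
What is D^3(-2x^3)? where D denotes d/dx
-12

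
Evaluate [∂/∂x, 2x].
2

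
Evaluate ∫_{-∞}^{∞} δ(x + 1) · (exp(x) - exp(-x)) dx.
- 2 \sinh{\left(1 \right)}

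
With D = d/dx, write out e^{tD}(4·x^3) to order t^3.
4 t^{3} + 12 t^{2} x + 12 t x^{2} + 4 x^{3}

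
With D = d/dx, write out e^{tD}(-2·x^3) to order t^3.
- 2 t^{3} - 6 t^{2} x - 6 t x^{2} - 2 x^{3}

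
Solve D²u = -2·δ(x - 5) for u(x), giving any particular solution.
-|x - 5|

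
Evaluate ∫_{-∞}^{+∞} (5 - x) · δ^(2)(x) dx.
0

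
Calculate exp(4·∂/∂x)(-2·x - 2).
- 2 x - 10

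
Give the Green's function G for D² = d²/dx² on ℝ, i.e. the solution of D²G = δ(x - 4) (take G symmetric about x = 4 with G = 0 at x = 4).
\frac{|x - 4|}{2}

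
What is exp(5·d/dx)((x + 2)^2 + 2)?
x^{2} + 14 x + 51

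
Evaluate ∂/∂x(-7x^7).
- 49 x^{6}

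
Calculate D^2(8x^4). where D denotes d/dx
96 x^{2}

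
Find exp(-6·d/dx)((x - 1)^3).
x^{3} - 21 x^{2} + 147 x - 343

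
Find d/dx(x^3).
3 x^{2}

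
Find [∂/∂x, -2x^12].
- 24 x^{11}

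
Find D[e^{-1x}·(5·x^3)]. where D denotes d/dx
5 x^{2} \left(3 - x\right) e^{- x}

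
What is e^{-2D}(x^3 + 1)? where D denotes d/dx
x^{3} - 6 x^{2} + 12 x - 7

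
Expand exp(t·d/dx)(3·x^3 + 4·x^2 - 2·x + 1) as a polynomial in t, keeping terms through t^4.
3 t^{3} + t^{2} \left(9 x + 4\right) + t \left(9 x^{2} + 8 x - 2\right) + 3 x^{3} + 4 x^{2} - 2 x + 1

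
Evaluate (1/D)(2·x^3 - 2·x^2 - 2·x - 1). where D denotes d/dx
\frac{x^{4}}{2} - \frac{2 x^{3}}{3} - x^{2} - x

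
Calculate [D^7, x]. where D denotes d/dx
7D^{6}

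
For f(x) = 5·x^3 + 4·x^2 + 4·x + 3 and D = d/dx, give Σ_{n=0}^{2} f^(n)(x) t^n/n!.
t^{2} \left(15 x + 4\right) + t \left(15 x^{2} + 8 x + 4\right) + 5 x^{3} + 4 x^{2} + 4 x + 3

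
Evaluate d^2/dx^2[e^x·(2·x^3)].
2 x \left(x^{2} + 6 x + 6\right) e^{x}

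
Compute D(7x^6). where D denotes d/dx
42 x^{5}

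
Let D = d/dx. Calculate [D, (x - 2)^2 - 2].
2 x - 4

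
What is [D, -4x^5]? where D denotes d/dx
- 20 x^{4}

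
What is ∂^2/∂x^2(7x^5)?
140 x^{3}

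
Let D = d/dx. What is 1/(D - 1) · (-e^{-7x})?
\frac{e^{- 7 x}}{8}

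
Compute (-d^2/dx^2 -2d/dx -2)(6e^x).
- 30 e^{x}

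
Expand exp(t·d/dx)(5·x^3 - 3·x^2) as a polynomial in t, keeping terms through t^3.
5 t^{3} + t^{2} \left(15 x - 3\right) + 3 t x \left(5 x - 2\right) + 5 x^{3} - 3 x^{2}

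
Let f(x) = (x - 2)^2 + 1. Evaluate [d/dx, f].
2 x - 4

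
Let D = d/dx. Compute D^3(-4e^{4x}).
- 256 e^{4 x}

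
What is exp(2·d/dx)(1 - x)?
- x - 1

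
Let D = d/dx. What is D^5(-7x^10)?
- 211680 x^{5}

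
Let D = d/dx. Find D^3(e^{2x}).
8 e^{2 x}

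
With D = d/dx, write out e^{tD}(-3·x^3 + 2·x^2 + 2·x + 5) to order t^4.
- 3 t^{3} + t^{2} \left(2 - 9 x\right) + t \left(- 9 x^{2} + 4 x + 2\right) - 3 x^{3} + 2 x^{2} + 2 x + 5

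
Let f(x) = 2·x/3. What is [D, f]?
\frac{2}{3}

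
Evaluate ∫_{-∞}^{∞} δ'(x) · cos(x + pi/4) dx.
\frac{\sqrt{2}}{2}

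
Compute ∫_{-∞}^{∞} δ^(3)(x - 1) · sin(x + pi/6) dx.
\cos{\left(\frac{\pi}{6} + 1 \right)}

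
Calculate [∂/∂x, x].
1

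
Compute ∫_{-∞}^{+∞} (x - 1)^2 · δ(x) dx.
1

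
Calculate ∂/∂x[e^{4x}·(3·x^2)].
6 x \left(2 x + 1\right) e^{4 x}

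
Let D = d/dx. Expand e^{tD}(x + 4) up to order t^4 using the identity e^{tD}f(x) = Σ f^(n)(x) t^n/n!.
t + x + 4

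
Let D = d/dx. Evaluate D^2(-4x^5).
- 80 x^{3}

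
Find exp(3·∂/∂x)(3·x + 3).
3 x + 12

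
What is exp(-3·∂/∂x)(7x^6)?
7 x^{6} - 126 x^{5} + 945 x^{4} - 3780 x^{3} + 8505 x^{2} - 10206 x + 5103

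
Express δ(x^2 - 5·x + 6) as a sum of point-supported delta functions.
\frac{\delta(x - 2) + \delta(x - 3)}{1}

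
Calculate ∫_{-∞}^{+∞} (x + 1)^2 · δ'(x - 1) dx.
-4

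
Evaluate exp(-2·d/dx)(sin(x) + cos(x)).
\sqrt{2} \cos{\left(- x + \frac{\pi}{4} + 2 \right)}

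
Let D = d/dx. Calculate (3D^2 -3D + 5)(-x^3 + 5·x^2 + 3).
- 5 x^{3} + 34 x^{2} - 48 x + 45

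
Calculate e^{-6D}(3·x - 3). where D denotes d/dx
3 x - 21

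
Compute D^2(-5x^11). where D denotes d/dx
- 550 x^{9}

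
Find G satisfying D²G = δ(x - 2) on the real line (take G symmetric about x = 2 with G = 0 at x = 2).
\frac{|x - 2|}{2}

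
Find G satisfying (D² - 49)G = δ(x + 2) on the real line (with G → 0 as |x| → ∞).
-\frac{e^{-7|x + 2|}}{14}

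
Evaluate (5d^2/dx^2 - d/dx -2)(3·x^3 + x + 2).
- 6 x^{3} - 9 x^{2} + 88 x - 5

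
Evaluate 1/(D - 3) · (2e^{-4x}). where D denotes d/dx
- \frac{2 e^{- 4 x}}{7}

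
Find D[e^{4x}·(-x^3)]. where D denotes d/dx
x^{2} \left(- 4 x - 3\right) e^{4 x}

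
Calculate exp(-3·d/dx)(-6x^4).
- 6 x^{4} + 72 x^{3} - 324 x^{2} + 648 x - 486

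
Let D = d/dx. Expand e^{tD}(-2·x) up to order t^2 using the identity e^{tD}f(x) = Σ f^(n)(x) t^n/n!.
- 2 t - 2 x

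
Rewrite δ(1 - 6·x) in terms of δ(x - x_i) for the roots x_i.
\frac{\delta(x - 1/6)}{6}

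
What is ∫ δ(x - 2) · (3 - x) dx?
1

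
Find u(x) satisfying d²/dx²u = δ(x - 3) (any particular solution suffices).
\frac{|x - 3|}{2}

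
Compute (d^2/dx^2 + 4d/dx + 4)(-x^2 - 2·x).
- 4 x^{2} - 16 x - 10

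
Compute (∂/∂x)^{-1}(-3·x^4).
- \frac{3 x^{5}}{5}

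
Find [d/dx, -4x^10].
- 40 x^{9}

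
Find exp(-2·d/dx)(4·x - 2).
4 x - 10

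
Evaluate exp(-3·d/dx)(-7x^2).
- 7 x^{2} + 42 x - 63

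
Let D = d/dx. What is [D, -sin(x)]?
- \cos{\left(x \right)}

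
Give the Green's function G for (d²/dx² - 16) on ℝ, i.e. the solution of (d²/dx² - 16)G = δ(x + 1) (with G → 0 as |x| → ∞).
-\frac{e^{-4|x + 1|}}{8}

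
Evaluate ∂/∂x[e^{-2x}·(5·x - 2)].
\left(9 - 10 x\right) e^{- 2 x}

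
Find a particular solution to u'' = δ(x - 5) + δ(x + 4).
\frac{|x - 5|}{2} + \frac{|x + 4|}{2}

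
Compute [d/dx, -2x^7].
- 14 x^{6}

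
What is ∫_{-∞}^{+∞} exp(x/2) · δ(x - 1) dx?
e^{\frac{1}{2}}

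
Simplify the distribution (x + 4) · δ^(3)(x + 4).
-3\delta^{(2)}(x + 4)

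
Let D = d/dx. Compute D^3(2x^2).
0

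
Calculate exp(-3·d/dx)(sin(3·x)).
\sin{\left(3 x - 9 \right)}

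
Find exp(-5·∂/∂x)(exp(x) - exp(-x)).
- e^{5 - x} + e^{x - 5}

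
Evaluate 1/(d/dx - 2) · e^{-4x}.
- \frac{e^{- 4 x}}{6}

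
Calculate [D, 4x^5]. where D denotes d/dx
20 x^{4}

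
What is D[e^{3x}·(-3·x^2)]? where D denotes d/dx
3 x \left(- 3 x - 2\right) e^{3 x}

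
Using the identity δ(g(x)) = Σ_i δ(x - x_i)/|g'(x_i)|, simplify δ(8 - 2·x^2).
\frac{\delta(x - 2) + \delta(x + 2)}{8}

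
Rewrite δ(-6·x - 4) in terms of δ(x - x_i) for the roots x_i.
\frac{\delta(x + 2/3)}{6}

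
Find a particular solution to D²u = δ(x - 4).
\frac{|x - 4|}{2}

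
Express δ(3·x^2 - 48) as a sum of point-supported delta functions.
\frac{\delta(x - 4) + \delta(x + 4)}{24}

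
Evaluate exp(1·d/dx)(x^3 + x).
x^{3} + 3 x^{2} + 4 x + 2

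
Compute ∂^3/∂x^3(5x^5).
300 x^{2}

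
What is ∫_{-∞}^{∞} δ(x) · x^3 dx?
0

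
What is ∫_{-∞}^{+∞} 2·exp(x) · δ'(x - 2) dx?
- 2 e^{2}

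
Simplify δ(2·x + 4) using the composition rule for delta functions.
\frac{\delta(x + 2)}{2}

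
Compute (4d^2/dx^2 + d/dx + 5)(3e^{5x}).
330 e^{5 x}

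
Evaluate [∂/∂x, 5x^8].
40 x^{7}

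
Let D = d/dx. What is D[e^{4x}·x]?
\left(4 x + 1\right) e^{4 x}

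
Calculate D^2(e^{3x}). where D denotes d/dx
9 e^{3 x}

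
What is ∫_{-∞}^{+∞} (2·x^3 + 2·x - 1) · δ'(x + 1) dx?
-8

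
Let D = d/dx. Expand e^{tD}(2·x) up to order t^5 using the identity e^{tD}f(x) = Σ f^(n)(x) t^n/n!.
2 t + 2 x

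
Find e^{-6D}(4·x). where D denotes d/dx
4 x - 24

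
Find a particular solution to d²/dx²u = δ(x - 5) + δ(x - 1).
\frac{|x - 5|}{2} + \frac{|x - 1|}{2}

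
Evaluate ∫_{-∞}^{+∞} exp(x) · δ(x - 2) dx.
e^{2}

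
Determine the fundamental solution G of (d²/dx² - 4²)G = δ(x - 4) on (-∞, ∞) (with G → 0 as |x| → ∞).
-\frac{e^{-4|x - 4|}}{8}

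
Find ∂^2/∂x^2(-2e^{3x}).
- 18 e^{3 x}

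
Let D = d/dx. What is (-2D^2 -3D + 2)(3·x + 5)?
6 x + 1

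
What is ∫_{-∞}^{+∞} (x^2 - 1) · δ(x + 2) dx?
3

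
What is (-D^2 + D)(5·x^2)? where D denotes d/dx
10 x - 10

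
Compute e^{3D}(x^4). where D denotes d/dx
x^{4} + 12 x^{3} + 54 x^{2} + 108 x + 81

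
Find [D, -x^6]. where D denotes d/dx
- 6 x^{5}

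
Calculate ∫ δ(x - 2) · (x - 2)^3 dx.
0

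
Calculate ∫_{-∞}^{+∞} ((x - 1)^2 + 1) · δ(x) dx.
2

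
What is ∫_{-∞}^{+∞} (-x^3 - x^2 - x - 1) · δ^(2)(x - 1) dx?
-8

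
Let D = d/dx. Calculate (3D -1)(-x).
x - 3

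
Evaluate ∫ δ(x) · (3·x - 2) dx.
-2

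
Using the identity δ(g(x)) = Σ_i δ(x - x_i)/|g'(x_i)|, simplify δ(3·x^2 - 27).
\frac{\delta(x - 3) + \delta(x + 3)}{18}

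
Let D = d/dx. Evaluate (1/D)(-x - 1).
- \frac{x^{2}}{2} - x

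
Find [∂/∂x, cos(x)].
- \sin{\left(x \right)}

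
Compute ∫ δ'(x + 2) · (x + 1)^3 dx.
-3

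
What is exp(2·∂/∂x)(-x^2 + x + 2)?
x \left(- x - 3\right)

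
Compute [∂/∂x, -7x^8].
- 56 x^{7}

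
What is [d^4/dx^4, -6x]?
-24\frac{d^{3}}{dx^{3}}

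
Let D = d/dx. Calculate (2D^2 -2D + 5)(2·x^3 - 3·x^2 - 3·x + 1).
10 x^{3} - 27 x^{2} + 21 x - 1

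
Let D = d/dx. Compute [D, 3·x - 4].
3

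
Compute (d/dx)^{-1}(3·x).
\frac{3 x^{2}}{2}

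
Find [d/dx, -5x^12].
- 60 x^{11}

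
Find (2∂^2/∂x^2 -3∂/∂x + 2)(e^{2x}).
4 e^{2 x}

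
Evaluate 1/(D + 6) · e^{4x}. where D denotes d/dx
\frac{e^{4 x}}{10}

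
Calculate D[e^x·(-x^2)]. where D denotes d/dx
x \left(- x - 2\right) e^{x}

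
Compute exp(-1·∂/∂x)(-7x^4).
- 7 x^{4} + 28 x^{3} - 42 x^{2} + 28 x - 7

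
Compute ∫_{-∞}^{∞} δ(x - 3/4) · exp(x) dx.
e^{\frac{3}{4}}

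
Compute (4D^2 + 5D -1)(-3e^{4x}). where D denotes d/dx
- 249 e^{4 x}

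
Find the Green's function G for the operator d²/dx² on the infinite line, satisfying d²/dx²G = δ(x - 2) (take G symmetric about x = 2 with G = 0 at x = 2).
\frac{|x - 2|}{2}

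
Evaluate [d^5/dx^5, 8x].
40\frac{d^{4}}{dx^{4}}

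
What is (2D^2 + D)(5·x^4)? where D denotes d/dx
20 x^{2} \left(x + 6\right)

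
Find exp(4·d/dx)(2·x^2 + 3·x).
2 x^{2} + 19 x + 44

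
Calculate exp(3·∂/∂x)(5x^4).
5 x^{4} + 60 x^{3} + 270 x^{2} + 540 x + 405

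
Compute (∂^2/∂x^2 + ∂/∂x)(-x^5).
5 x^{3} \left(- x - 4\right)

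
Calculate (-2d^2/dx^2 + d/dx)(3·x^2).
6 x - 12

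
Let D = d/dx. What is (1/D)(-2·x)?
- x^{2}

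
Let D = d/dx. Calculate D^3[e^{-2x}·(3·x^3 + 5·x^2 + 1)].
2 \left(- 12 x^{3} + 34 x^{2} + 6 x - 25\right) e^{- 2 x}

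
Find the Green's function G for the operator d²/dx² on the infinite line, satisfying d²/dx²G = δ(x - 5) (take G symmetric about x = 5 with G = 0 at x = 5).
\frac{|x - 5|}{2}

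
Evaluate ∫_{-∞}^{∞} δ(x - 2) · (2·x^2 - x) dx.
6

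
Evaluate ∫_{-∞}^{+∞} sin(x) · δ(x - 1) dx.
\sin{\left(1 \right)}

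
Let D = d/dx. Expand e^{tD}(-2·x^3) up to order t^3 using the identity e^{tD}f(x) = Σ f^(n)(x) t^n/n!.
- 2 t^{3} - 6 t^{2} x - 6 t x^{2} - 2 x^{3}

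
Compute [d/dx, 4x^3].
12 x^{2}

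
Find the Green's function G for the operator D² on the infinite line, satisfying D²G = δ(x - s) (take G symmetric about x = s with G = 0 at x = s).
\frac{|x - s|}{2}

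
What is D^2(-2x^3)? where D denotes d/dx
- 12 x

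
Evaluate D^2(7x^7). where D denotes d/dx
294 x^{5}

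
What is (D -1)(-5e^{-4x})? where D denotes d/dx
25 e^{- 4 x}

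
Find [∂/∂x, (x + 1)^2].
2 x + 2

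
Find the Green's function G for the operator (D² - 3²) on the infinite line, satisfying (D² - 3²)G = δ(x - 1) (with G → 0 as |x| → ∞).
-\frac{e^{-3|x - 1|}}{6}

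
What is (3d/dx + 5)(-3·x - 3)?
- 15 x - 24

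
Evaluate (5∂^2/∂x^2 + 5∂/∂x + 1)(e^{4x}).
101 e^{4 x}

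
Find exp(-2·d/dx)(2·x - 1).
2 x - 5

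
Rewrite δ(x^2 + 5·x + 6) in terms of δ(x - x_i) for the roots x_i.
\frac{\delta(x + 2) + \delta(x + 3)}{1}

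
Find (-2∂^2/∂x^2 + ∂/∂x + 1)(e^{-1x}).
- 2 e^{- x}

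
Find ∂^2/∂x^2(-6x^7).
- 252 x^{5}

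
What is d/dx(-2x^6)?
- 12 x^{5}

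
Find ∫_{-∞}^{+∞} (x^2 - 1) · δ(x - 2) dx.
3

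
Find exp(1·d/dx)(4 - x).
3 - x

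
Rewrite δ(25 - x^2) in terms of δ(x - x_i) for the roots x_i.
\frac{\delta(x - 5) + \delta(x + 5)}{10}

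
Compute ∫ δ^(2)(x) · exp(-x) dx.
1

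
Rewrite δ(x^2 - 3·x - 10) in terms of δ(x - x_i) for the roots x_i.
\frac{\delta(x - 5) + \delta(x + 2)}{7}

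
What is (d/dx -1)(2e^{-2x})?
- 6 e^{- 2 x}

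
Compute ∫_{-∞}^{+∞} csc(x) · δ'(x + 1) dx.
\cot{\left(1 \right)} \csc{\left(1 \right)}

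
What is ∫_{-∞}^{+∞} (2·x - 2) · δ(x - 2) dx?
2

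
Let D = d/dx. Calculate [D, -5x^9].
- 45 x^{8}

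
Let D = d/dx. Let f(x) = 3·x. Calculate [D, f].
3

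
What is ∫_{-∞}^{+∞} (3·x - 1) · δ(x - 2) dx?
5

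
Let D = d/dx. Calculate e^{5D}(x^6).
x^{6} + 30 x^{5} + 375 x^{4} + 2500 x^{3} + 9375 x^{2} + 18750 x + 15625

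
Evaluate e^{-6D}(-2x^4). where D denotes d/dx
- 2 x^{4} + 48 x^{3} - 432 x^{2} + 1728 x - 2592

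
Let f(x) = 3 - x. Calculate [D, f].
-1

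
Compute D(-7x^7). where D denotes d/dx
- 49 x^{6}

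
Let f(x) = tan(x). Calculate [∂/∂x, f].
\frac{1}{\cos^{2}{\left(x \right)}}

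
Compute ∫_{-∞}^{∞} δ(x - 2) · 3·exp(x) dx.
3 e^{2}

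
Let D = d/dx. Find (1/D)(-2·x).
- x^{2}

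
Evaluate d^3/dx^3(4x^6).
480 x^{3}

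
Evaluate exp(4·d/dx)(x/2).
\frac{x}{2} + 2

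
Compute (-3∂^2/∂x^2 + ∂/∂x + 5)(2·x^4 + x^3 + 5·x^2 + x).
10 x^{4} + 13 x^{3} - 44 x^{2} - 3 x - 29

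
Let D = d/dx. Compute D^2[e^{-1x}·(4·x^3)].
4 x \left(x^{2} - 6 x + 6\right) e^{- x}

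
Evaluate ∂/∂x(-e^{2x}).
- 2 e^{2 x}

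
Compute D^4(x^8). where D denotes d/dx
1680 x^{4}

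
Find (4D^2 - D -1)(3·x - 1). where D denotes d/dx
- 3 x - 2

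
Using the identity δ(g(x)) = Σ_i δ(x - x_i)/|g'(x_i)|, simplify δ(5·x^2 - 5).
\frac{\delta(x - 1) + \delta(x + 1)}{10}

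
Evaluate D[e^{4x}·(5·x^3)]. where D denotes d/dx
x^{2} \left(20 x + 15\right) e^{4 x}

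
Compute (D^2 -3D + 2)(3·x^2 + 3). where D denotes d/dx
6 x^{2} - 18 x + 12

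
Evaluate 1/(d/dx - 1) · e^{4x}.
\frac{e^{4 x}}{3}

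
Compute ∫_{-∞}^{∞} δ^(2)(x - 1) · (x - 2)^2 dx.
2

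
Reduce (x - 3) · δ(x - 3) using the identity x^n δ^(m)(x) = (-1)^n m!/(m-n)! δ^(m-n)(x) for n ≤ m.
0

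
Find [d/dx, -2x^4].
- 8 x^{3}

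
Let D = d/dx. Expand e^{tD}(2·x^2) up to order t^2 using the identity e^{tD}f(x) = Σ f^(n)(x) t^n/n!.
2 t^{2} + 4 t x + 2 x^{2}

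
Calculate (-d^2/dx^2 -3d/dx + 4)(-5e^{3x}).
70 e^{3 x}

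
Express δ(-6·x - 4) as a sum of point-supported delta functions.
\frac{\delta(x + 2/3)}{6}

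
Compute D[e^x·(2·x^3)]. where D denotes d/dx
2 x^{2} \left(x + 3\right) e^{x}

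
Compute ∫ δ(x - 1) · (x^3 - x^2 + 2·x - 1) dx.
1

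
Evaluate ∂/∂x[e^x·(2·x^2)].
2 x \left(x + 2\right) e^{x}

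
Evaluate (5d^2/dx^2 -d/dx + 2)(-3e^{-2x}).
- 72 e^{- 2 x}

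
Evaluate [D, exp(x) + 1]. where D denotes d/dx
e^{x}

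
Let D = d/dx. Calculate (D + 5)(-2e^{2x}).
- 14 e^{2 x}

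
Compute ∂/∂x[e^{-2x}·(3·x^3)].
x^{2} \left(9 - 6 x\right) e^{- 2 x}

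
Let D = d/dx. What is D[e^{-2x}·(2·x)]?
2 \left(1 - 2 x\right) e^{- 2 x}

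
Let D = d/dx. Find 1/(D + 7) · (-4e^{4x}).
- \frac{4 e^{4 x}}{11}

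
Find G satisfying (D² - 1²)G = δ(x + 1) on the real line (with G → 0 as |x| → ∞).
-\frac{e^{-|x + 1|}}{2}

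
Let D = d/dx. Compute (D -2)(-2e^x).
2 e^{x}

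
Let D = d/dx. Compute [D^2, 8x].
16D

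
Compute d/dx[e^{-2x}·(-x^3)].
x^{2} \left(2 x - 3\right) e^{- 2 x}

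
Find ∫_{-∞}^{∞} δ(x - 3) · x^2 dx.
9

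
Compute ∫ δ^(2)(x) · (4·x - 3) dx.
0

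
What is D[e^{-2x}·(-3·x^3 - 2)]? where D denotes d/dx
\left(6 x^{3} - 9 x^{2} + 4\right) e^{- 2 x}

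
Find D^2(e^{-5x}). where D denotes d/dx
25 e^{- 5 x}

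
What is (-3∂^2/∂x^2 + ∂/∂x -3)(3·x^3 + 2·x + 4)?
- 9 x^{3} + 9 x^{2} - 60 x - 10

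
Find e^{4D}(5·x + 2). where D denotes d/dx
5 x + 22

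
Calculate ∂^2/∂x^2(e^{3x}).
9 e^{3 x}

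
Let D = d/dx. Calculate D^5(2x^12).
190080 x^{7}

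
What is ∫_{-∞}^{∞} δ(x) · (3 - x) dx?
3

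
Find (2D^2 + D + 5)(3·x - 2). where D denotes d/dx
15 x - 7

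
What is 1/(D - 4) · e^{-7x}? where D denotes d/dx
- \frac{e^{- 7 x}}{11}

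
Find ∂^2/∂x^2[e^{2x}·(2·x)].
8 \left(x + 1\right) e^{2 x}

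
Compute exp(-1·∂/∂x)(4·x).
4 x - 4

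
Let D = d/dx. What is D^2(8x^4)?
96 x^{2}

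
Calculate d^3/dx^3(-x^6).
- 120 x^{3}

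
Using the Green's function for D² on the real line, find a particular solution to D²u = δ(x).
\frac{|x|}{2}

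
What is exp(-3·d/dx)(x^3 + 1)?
x^{3} - 9 x^{2} + 27 x - 26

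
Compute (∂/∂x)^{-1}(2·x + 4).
x^{2} + 4 x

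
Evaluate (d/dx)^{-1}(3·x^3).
\frac{3 x^{4}}{4}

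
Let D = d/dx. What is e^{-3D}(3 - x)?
6 - x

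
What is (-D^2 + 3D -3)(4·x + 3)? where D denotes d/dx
3 - 12 x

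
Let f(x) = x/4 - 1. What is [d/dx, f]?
\frac{1}{4}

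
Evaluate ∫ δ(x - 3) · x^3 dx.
27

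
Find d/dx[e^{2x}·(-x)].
\left(- 2 x - 1\right) e^{2 x}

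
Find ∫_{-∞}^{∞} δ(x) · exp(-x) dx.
1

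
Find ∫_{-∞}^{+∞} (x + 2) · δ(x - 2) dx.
4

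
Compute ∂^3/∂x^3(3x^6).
360 x^{3}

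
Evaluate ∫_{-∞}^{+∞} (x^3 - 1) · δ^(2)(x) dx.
0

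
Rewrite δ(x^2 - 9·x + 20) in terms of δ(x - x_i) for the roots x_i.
\frac{\delta(x - 5) + \delta(x - 4)}{1}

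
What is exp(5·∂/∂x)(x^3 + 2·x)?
x^{3} + 15 x^{2} + 77 x + 135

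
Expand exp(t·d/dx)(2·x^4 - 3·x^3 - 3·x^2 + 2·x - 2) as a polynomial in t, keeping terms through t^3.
t^{3} \left(8 x - 3\right) + t^{2} \left(12 x^{2} - 9 x - 3\right) + t \left(8 x^{3} - 9 x^{2} - 6 x + 2\right) + 2 x^{4} - 3 x^{3} - 3 x^{2} + 2 x - 2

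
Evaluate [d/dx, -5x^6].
- 30 x^{5}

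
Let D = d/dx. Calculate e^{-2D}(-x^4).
- x^{4} + 8 x^{3} - 24 x^{2} + 32 x - 16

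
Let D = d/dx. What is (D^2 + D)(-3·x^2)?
- 6 x - 6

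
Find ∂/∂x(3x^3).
9 x^{2}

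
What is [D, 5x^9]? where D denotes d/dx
45 x^{8}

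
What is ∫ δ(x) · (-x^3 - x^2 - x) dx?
0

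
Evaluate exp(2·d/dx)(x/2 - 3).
\frac{x}{2} - 2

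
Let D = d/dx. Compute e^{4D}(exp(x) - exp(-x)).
2 \sinh{\left(x + 4 \right)}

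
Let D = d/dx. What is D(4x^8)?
32 x^{7}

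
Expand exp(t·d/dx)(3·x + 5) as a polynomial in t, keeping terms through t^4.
3 t + 3 x + 5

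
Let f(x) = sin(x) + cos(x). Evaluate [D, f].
- \sin{\left(x \right)} + \cos{\left(x \right)}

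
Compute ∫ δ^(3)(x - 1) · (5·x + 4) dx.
0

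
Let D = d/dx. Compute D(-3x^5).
- 15 x^{4}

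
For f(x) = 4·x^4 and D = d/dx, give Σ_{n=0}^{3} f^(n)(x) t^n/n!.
4 x \left(4 t^{3} + 6 t^{2} x + 4 t x^{2} + x^{3}\right)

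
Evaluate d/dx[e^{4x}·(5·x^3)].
x^{2} \left(20 x + 15\right) e^{4 x}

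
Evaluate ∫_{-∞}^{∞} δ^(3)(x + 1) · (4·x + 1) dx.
0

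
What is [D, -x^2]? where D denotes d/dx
- 2 x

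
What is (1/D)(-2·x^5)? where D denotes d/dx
- \frac{x^{6}}{3}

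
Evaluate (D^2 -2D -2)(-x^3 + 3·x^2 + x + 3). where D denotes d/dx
2 x^{3} - 20 x - 2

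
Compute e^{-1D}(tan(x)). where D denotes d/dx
\tan{\left(x - 1 \right)}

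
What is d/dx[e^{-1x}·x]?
\left(1 - x\right) e^{- x}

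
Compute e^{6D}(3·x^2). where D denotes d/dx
3 x^{2} + 36 x + 108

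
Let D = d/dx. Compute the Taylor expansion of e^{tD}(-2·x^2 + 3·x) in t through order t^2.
- 2 t^{2} - t \left(4 x - 3\right) - 2 x^{2} + 3 x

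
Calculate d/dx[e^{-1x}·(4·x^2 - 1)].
\left(- 4 x^{2} + 8 x + 1\right) e^{- x}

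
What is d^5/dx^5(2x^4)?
0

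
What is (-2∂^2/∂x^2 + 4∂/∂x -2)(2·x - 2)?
12 - 4 x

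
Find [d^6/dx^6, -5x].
-30\frac{d^{5}}{dx^{5}}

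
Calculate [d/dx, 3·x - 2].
3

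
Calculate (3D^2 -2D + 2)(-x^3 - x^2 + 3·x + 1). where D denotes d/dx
- 2 x^{3} + 4 x^{2} - 8 x - 10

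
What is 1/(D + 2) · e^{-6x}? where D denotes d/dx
- \frac{e^{- 6 x}}{4}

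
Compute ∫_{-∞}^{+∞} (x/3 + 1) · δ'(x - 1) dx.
- \frac{1}{3}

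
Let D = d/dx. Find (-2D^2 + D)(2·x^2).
4 x - 8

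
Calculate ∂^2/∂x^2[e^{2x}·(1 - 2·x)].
\left(- 8 x - 4\right) e^{2 x}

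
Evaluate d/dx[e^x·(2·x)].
2 \left(x + 1\right) e^{x}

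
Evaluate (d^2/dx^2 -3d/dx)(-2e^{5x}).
- 20 e^{5 x}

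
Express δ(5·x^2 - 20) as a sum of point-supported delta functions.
\frac{\delta(x - 2) + \delta(x + 2)}{20}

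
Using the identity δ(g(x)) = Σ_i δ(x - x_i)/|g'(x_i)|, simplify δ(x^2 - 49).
\frac{\delta(x - 7) + \delta(x + 7)}{14}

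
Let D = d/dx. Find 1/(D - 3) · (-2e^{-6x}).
\frac{2 e^{- 6 x}}{9}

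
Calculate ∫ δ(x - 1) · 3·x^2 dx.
3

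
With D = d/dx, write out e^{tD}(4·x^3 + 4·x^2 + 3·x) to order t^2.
t^{2} \left(12 x + 4\right) + t \left(12 x^{2} + 8 x + 3\right) + 4 x^{3} + 4 x^{2} + 3 x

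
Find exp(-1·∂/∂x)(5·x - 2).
5 x - 7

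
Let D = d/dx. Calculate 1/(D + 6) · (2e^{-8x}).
- e^{- 8 x}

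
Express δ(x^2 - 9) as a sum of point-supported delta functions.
\frac{\delta(x + 3) + \delta(x - 3)}{6}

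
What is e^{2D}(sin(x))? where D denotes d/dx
\sin{\left(x + 2 \right)}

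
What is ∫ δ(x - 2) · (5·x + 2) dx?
12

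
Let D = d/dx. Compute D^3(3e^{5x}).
375 e^{5 x}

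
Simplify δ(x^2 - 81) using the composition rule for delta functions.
\frac{\delta(x - 9) + \delta(x + 9)}{18}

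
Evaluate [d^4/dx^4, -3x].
-12\frac{d^{3}}{dx^{3}}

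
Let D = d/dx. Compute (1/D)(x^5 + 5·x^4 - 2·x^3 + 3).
\frac{x^{6}}{6} + x^{5} - \frac{x^{4}}{2} + 3 x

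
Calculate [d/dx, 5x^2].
10 x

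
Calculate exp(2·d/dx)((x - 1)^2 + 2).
x^{2} + 2 x + 3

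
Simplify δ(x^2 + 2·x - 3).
\frac{\delta(x - 1) + \delta(x + 3)}{4}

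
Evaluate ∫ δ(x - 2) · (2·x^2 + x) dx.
10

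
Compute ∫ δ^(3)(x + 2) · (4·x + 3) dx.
0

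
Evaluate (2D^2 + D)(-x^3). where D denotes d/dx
3 x \left(- x - 4\right)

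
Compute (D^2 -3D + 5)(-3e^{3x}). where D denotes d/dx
- 15 e^{3 x}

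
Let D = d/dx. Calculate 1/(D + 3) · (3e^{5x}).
\frac{3 e^{5 x}}{8}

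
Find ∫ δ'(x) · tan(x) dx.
-1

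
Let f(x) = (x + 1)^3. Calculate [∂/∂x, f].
3 \left(x + 1\right)^{2}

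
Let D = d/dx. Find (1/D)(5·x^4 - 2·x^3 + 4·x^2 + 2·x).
x^{5} - \frac{x^{4}}{2} + \frac{4 x^{3}}{3} + x^{2}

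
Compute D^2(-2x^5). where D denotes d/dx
- 40 x^{3}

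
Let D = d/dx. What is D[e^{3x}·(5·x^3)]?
15 x^{2} \left(x + 1\right) e^{3 x}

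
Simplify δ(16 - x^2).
\frac{\delta(x - 4) + \delta(x + 4)}{8}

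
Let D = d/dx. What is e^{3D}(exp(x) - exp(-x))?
2 \sinh{\left(x + 3 \right)}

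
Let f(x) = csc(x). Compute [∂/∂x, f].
- \cot{\left(x \right)} \csc{\left(x \right)}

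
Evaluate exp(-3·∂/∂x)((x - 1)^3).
x^{3} - 12 x^{2} + 48 x - 64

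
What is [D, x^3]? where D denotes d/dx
3 x^{2}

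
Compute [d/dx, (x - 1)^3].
3 \left(x - 1\right)^{2}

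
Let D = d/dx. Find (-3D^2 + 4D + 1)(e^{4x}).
- 31 e^{4 x}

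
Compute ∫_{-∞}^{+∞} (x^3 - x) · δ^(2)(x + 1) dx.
-6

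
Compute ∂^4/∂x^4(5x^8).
8400 x^{4}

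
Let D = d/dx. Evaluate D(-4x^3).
- 12 x^{2}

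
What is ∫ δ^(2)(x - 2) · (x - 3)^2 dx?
2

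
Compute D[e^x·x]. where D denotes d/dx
\left(x + 1\right) e^{x}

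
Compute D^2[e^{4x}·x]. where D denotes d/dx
\left(16 x + 8\right) e^{4 x}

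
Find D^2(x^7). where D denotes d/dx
42 x^{5}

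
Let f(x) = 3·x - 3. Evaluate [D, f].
3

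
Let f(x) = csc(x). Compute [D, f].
- \cot{\left(x \right)} \csc{\left(x \right)}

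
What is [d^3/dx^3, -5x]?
-15\frac{d^{2}}{dx^{2}}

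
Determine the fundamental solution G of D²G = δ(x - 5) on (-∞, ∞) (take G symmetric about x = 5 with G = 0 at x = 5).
\frac{|x - 5|}{2}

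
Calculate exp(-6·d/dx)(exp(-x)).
e^{6 - x}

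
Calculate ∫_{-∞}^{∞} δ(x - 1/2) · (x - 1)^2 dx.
\frac{1}{4}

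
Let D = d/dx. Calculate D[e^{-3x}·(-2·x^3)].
6 x^{2} \left(x - 1\right) e^{- 3 x}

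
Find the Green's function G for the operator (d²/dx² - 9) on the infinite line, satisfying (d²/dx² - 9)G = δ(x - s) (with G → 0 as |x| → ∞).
-\frac{e^{-3|x-s|}}{6}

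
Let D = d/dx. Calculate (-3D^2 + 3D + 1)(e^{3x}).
- 17 e^{3 x}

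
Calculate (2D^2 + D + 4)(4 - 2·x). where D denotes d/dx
14 - 8 x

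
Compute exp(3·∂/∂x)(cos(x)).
\cos{\left(x + 3 \right)}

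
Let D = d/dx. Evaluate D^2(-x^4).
- 12 x^{2}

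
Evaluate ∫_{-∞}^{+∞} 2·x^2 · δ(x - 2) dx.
8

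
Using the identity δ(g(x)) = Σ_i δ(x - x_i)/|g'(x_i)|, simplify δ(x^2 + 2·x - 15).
\frac{\delta(x - 3) + \delta(x + 5)}{8}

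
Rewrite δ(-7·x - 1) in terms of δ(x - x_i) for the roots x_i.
\frac{\delta(x + 1/7)}{7}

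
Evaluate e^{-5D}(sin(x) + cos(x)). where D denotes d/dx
\sqrt{2} \cos{\left(- x + \frac{\pi}{4} + 5 \right)}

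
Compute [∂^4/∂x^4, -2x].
-8\frac{d^{3}}{dx^{3}}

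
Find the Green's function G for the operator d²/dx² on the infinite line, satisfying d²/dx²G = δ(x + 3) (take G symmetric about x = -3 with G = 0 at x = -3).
\frac{|x + 3|}{2}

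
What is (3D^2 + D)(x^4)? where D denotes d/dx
4 x^{2} \left(x + 9\right)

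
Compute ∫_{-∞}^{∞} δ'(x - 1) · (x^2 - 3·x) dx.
1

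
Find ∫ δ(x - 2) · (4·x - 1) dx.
7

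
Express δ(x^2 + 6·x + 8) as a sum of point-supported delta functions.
\frac{\delta(x + 4) + \delta(x + 2)}{2}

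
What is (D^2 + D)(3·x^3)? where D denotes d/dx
9 x \left(x + 2\right)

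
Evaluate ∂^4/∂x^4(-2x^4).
-48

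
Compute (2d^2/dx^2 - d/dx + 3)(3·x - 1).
9 x - 6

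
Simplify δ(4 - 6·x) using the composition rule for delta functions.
\frac{\delta(x - 2/3)}{6}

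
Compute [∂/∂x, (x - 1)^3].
3 \left(x - 1\right)^{2}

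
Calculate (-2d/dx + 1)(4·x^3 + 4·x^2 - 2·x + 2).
4 x^{3} - 20 x^{2} - 18 x + 6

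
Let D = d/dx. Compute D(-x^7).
- 7 x^{6}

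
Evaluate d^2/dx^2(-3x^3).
- 18 x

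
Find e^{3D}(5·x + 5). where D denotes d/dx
5 x + 20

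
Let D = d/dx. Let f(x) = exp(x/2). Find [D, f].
\frac{e^{\frac{x}{2}}}{2}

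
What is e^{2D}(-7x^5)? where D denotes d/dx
- 7 x^{5} - 70 x^{4} - 280 x^{3} - 560 x^{2} - 560 x - 224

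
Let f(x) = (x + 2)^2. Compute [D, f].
2 x + 4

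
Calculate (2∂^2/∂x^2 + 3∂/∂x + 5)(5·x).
25 x + 15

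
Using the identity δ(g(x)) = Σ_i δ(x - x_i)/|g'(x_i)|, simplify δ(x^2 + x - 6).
\frac{\delta(x - 2) + \delta(x + 3)}{5}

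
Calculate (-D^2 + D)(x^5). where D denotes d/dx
5 x^{3} \left(x - 4\right)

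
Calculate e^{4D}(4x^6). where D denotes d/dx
4 x^{6} + 96 x^{5} + 960 x^{4} + 5120 x^{3} + 15360 x^{2} + 24576 x + 16384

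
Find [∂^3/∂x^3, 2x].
6\frac{d^{2}}{dx^{2}}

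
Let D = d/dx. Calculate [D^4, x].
4D^{3}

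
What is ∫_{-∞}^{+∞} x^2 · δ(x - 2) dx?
4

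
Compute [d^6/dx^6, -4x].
-24\frac{d^{5}}{dx^{5}}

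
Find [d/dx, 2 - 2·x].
-2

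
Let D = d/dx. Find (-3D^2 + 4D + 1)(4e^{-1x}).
- 24 e^{- x}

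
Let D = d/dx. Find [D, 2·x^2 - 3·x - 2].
4 x - 3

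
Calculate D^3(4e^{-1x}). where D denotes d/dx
- 4 e^{- x}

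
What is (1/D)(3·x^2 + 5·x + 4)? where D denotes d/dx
x^{3} + \frac{5 x^{2}}{2} + 4 x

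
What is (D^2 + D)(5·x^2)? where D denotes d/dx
10 x + 10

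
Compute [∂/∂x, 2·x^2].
4 x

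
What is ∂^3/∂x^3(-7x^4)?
- 168 x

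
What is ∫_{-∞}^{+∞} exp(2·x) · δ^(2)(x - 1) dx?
4 e^{2}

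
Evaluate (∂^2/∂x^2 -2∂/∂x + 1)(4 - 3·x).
10 - 3 x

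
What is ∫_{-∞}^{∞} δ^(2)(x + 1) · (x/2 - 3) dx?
0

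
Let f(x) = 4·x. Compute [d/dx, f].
4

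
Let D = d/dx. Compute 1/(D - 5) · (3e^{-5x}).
- \frac{3 e^{- 5 x}}{10}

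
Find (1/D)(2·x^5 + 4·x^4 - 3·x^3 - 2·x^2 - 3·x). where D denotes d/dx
\frac{x^{6}}{3} + \frac{4 x^{5}}{5} - \frac{3 x^{4}}{4} - \frac{2 x^{3}}{3} - \frac{3 x^{2}}{2}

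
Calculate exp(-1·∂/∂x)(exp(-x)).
e^{1 - x}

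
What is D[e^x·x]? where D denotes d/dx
\left(x + 1\right) e^{x}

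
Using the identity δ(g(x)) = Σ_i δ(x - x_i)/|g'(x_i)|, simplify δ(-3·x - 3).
\frac{\delta(x + 1)}{3}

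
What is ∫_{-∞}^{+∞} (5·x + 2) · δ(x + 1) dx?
-3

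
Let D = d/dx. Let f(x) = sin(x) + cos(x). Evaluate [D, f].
- \sin{\left(x \right)} + \cos{\left(x \right)}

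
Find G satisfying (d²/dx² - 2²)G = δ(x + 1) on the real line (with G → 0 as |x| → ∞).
-\frac{e^{-2|x + 1|}}{4}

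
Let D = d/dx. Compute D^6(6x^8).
120960 x^{2}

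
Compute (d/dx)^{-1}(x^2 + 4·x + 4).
\frac{x^{3}}{3} + 2 x^{2} + 4 x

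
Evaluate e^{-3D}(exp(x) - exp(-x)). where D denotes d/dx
- e^{3 - x} + e^{x - 3}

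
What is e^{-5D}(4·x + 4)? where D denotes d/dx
4 x - 16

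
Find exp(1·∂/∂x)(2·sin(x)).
2 \sin{\left(x + 1 \right)}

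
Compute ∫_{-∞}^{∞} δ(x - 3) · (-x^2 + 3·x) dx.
0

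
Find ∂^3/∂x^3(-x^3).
-6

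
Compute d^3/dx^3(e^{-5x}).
- 125 e^{- 5 x}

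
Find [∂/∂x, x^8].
8 x^{7}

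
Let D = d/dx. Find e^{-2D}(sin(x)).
\sin{\left(x - 2 \right)}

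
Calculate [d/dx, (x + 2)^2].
2 x + 4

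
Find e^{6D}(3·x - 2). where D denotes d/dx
3 x + 16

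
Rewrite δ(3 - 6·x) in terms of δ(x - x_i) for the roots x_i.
\frac{\delta(x - 1/2)}{6}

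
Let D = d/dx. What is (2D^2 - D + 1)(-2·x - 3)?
- 2 x - 1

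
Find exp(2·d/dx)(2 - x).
- x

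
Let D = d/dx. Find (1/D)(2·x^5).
\frac{x^{6}}{3}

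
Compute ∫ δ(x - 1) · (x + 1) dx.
2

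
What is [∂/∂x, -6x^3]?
- 18 x^{2}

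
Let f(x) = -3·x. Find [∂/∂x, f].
-3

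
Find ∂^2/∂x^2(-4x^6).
- 120 x^{4}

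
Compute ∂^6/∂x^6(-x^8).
- 20160 x^{2}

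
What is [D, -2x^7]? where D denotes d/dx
- 14 x^{6}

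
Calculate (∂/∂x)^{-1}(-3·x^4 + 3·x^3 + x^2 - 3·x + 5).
- \frac{3 x^{5}}{5} + \frac{3 x^{4}}{4} + \frac{x^{3}}{3} - \frac{3 x^{2}}{2} + 5 x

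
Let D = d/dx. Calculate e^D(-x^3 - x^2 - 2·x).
- x^{3} - 4 x^{2} - 7 x - 4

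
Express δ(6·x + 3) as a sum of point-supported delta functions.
\frac{\delta(x + 1/2)}{6}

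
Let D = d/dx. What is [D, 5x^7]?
35 x^{6}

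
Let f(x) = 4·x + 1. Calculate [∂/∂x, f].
4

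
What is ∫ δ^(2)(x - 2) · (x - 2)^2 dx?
2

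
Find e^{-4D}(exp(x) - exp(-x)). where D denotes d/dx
- e^{4 - x} + e^{x - 4}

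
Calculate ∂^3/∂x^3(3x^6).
360 x^{3}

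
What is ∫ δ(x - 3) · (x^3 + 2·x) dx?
33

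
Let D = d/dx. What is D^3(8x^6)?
960 x^{3}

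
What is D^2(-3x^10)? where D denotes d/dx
- 270 x^{8}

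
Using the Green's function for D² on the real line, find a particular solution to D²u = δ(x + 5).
\frac{|x + 5|}{2}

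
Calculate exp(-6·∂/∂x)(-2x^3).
- 2 x^{3} + 36 x^{2} - 216 x + 432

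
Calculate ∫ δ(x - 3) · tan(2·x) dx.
\tan{\left(6 \right)}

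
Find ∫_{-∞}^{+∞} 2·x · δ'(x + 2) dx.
-2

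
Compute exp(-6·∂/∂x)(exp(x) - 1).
e^{x - 6} - 1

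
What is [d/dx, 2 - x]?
-1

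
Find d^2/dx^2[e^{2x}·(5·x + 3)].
\left(20 x + 32\right) e^{2 x}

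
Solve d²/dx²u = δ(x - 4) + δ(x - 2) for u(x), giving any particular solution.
\frac{|x - 4|}{2} + \frac{|x - 2|}{2}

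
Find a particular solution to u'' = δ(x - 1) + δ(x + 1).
\frac{|x - 1|}{2} + \frac{|x + 1|}{2}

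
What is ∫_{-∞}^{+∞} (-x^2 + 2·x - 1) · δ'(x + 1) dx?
-4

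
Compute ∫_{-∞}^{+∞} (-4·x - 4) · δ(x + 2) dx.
4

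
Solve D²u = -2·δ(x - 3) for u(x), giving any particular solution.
-|x - 3|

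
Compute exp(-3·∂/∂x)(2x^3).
2 x^{3} - 18 x^{2} + 54 x - 54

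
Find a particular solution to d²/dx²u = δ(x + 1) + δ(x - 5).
\frac{|x + 1|}{2} + \frac{|x - 5|}{2}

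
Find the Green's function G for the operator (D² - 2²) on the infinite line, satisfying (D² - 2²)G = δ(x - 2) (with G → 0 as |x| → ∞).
-\frac{e^{-2|x - 2|}}{4}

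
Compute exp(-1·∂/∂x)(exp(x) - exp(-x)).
- e^{1 - x} + e^{x - 1}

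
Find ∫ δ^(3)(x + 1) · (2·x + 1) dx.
0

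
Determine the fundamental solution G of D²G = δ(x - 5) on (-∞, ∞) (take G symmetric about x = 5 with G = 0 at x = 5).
\frac{|x - 5|}{2}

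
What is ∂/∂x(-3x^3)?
- 9 x^{2}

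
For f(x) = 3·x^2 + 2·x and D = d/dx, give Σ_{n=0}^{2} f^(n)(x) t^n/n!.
3 t^{2} + 2 t \left(3 x + 1\right) + 3 x^{2} + 2 x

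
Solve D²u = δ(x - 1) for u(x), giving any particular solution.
\frac{|x - 1|}{2}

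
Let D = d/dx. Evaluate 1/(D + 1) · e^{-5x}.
- \frac{e^{- 5 x}}{4}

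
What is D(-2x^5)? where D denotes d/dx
- 10 x^{4}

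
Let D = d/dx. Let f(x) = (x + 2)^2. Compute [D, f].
2 x + 4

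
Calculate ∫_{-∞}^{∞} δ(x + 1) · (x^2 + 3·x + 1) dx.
-1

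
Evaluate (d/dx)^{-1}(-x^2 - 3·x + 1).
- \frac{x^{3}}{3} - \frac{3 x^{2}}{2} + x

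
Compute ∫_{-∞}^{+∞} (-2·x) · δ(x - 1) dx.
-2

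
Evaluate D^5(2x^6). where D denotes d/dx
1440 x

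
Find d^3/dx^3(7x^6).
840 x^{3}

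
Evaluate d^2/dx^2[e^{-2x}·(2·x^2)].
4 \left(2 x^{2} - 4 x + 1\right) e^{- 2 x}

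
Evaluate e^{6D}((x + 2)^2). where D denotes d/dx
x^{2} + 16 x + 64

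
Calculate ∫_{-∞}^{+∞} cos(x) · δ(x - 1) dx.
\cos{\left(1 \right)}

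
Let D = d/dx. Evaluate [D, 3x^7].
21 x^{6}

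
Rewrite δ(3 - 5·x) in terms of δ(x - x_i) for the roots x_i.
\frac{\delta(x - 3/5)}{5}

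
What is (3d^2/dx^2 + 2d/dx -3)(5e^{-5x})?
310 e^{- 5 x}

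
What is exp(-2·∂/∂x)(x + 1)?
x - 1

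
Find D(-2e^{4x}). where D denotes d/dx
- 8 e^{4 x}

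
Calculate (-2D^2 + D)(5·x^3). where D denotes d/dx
15 x \left(x - 4\right)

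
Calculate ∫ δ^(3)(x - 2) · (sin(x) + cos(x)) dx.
- \sin{\left(2 \right)} + \cos{\left(2 \right)}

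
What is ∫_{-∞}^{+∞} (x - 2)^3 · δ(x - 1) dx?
-1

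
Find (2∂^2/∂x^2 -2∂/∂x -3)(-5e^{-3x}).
- 105 e^{- 3 x}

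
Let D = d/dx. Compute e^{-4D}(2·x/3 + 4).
\frac{2 x}{3} + \frac{4}{3}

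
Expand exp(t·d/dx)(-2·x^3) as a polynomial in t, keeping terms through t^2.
2 x \left(- 3 t^{2} - 3 t x - x^{2}\right)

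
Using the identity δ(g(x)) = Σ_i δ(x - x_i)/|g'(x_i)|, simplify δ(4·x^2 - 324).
\frac{\delta(x - 9) + \delta(x + 9)}{72}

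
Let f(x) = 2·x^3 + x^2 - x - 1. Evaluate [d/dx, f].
6 x^{2} + 2 x - 1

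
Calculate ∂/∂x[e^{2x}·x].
\left(2 x + 1\right) e^{2 x}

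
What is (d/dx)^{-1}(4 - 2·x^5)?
- \frac{x^{6}}{3} + 4 x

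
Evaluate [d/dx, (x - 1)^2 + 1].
2 x - 2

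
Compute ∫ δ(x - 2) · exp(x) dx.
e^{2}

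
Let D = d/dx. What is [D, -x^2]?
- 2 x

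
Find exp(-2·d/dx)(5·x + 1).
5 x - 9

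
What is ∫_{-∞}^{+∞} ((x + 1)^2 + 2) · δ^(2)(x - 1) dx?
2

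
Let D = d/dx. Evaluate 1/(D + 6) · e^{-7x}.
- e^{- 7 x}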